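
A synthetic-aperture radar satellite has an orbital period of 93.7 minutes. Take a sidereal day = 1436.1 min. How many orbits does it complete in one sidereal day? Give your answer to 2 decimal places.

T = 93.7 min = 5622.0 s.
Orbits per sidereal day = 86166 / 5622.0 = 15.327.

15.33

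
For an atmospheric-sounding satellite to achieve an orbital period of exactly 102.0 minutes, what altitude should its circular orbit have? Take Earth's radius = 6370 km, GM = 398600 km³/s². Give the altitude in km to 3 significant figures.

T = 102.0 min = 6120.0 s.
From T = 2π√(a³/μ): a = (μ T²/4π²)^(1/3) = (398600 × 6120.0² / 4π²)^(1/3) = 7231 km.
Altitude h = a − R = 7231 − 6370 = 861 km.

861 km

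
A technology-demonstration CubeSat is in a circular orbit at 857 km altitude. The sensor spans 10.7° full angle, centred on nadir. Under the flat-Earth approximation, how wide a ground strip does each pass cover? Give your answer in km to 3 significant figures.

Half-angle = 10.7°/2 = 5.35°.
Swath width ≈ 2h·tan(θ/2) = 2 × 857 × tan(5.35°) = 160.5 km.

161 km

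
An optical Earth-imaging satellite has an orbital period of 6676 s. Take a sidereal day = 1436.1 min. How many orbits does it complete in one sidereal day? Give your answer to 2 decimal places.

12.91

Orbits per sidereal day = 86166 / 6676.0 = 12.907.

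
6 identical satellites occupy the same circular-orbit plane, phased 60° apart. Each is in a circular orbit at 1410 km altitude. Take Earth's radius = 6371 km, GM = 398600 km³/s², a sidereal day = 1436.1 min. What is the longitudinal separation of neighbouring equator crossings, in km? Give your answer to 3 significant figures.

529 km

Semi-major axis a = 6371 + 1410 = 7781 km. Period T = 2π√(a³/μ) = 2π√(7781³/398600) = 6830.7 s = 113.84 min.
Single-satellite node shift = (6830.7/86166) × 360° = 28.54°.
With 6 satellites evenly phased, successive equator crossings are 28.54/6 = 4.756° apart.
That is 4.756 × 111.2 = 529 km at the equator.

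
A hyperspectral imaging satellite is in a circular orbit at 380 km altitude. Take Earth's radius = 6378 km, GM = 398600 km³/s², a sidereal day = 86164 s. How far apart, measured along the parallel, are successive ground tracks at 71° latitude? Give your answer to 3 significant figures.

Semi-major axis a = 6378 + 380 = 6758 km. Period T = 2π√(a³/μ) = 2π√(6758³/398600) = 5528.9 s = 92.15 min.
Node shift per orbit = (5528.9/86164) × 360° = 23.10°.
Equatorial spacing = 23.10 × 111.3 km/° = 2571 km.
At 71° latitude, spacing = 2571 × cos(71°) = 837 km.

837 km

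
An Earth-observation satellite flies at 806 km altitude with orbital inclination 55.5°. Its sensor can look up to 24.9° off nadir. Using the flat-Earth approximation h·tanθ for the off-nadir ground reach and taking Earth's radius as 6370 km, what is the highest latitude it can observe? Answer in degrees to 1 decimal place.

For a prograde orbit the ground track reaches latitude ±i = ±55.5°.
Sensor half-swath on the ground ≈ 806·tan(24.9°) = 374 km = 3.37° of latitude.
Maximum observable latitude ≈ 55.5 + 3.37 = 58.9°.

58.9°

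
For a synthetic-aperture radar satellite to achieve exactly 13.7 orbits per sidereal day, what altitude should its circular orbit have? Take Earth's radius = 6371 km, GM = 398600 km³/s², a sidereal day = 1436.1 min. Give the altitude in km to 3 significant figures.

Required period T = 86166 / 13.7 = 6289.5 s.
From T = 2π√(a³/μ): a = (μ T²/4π²)^(1/3) = (398600 × 6289.5² / 4π²)^(1/3) = 7364 km.
Altitude h = a − R = 7364 − 6371 = 993 km.

993 km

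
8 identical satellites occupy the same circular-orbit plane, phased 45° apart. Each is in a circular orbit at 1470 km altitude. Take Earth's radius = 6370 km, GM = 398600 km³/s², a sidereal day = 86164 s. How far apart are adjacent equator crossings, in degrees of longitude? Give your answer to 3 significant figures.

Semi-major axis a = 6370 + 1470 = 7840 km. Period T = 2π√(a³/μ) = 2π√(7840³/398600) = 6908.5 s = 115.14 min.
Single-satellite node shift = (6908.5/86164) × 360° = 28.86°.
With 8 satellites evenly phased, successive equator crossings are 28.86/8 = 3.608° apart.

3.61°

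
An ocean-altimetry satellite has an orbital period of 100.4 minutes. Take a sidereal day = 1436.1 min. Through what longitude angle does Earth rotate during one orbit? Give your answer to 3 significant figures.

25.2°

T = 100.4 min = 6024.0 s.
During one orbit Earth rotates (6024.0 / 86166) × 360° = 25.17°.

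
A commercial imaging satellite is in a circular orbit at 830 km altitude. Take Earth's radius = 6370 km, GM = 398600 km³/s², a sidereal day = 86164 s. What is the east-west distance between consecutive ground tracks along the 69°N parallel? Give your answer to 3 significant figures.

1010 km

Semi-major axis a = 6370 + 830 = 7200 km. Period T = 2π√(a³/μ) = 2π√(7200³/398600) = 6080.1 s = 101.33 min.
Node shift per orbit = (6080.1/86164) × 360° = 25.40°.
Equatorial spacing = 25.40 × 111.2 km/° = 2824 km.
At 69° latitude, spacing = 2824 × cos(69°) = 1012 km.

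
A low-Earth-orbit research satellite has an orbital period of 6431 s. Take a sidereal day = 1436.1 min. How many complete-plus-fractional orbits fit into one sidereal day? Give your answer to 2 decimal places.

13.40

Orbits per sidereal day = 86166 / 6431.0 = 13.399.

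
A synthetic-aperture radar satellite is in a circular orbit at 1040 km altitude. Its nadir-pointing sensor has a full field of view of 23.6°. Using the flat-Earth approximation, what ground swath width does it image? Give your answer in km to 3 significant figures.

Half-angle = 23.6°/2 = 11.8°.
Swath width ≈ 2h·tan(θ/2) = 2 × 1040 × tan(11.8°) = 434.5 km.

435 km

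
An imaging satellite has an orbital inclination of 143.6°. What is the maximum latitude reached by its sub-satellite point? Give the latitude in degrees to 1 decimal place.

Retrograde orbit: the ground track reaches ±(180° − i) = ±(180 − 143.6) = ±36.4°.

36.4°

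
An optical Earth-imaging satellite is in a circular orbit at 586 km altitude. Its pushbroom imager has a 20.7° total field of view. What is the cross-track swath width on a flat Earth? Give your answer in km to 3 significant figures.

214 km

Half-angle = 20.7°/2 = 10.35°.
Swath width ≈ 2h·tan(θ/2) = 2 × 586 × tan(10.35°) = 214.0 km.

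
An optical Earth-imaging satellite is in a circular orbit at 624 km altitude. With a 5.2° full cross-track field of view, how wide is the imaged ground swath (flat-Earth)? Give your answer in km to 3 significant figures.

56.7 km

Half-angle = 5.2°/2 = 2.6°.
Swath width ≈ 2h·tan(θ/2) = 2 × 624 × tan(2.6°) = 56.7 km.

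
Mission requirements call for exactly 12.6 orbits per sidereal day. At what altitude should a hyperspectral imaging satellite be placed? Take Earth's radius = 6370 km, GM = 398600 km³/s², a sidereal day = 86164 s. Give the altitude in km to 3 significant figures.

Required period T = 86164 / 12.6 = 6838.4 s.
From T = 2π√(a³/μ): a = (μ T²/4π²)^(1/3) = (398600 × 6838.4² / 4π²)^(1/3) = 7787 km.
Altitude h = a − R = 7787 − 6370 = 1417 km.

1420 km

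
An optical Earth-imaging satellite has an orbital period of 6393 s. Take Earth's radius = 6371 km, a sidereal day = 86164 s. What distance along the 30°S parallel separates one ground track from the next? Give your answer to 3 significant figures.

Node shift per orbit = (6393.0/86164) × 360° = 26.71°.
Equatorial spacing = 26.71 × 111.2 km/° = 2970 km.
At 30° latitude, spacing = 2970 × cos(30°) = 2572 km.

2570 km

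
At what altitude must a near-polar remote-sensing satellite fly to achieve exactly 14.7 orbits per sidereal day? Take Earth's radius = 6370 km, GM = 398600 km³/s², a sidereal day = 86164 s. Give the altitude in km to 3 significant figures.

Required period T = 86164 / 14.7 = 5861.5 s.
From T = 2π√(a³/μ): a = (μ T²/4π²)^(1/3) = (398600 × 5861.5² / 4π²)^(1/3) = 7026 km.
Altitude h = a − R = 7026 − 6370 = 656 km.

656 km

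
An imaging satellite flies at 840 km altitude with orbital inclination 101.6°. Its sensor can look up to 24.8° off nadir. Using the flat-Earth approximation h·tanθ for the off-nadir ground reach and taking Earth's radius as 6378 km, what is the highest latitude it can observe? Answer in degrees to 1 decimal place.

Retrograde orbit: the ground track reaches ±(180° − i) = ±(180 − 101.6) = ±78.4°.
Sensor half-swath on the ground ≈ 840·tan(24.8°) = 388 km = 3.49° of latitude.
Maximum observable latitude ≈ 78.4 + 3.49 = 81.9°.

81.9°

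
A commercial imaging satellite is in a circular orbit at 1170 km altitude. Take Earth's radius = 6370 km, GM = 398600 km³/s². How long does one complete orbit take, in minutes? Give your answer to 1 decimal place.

108.6 min

Semi-major axis a = 6370 + 1170 = 7540 km. Period T = 2π√(a³/μ) = 2π√(7540³/398600) = 6515.8 s = 108.60 min.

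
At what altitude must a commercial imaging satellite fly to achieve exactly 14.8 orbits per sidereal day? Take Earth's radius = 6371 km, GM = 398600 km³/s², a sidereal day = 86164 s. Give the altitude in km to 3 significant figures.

624 km

Required period T = 86164 / 14.8 = 5821.9 s.
From T = 2π√(a³/μ): a = (μ T²/4π²)^(1/3) = (398600 × 5821.9² / 4π²)^(1/3) = 6995 km.
Altitude h = a − R = 6995 − 6371 = 624 km.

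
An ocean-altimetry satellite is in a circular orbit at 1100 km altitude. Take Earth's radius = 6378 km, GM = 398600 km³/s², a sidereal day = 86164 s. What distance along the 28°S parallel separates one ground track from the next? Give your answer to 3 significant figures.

Semi-major axis a = 6378 + 1100 = 7478 km. Period T = 2π√(a³/μ) = 2π√(7478³/398600) = 6435.6 s = 107.26 min.
Node shift per orbit = (6435.6/86164) × 360° = 26.89°.
Equatorial spacing = 26.89 × 111.3 km/° = 2993 km.
At 28° latitude, spacing = 2993 × cos(28°) = 2643 km.

2640 km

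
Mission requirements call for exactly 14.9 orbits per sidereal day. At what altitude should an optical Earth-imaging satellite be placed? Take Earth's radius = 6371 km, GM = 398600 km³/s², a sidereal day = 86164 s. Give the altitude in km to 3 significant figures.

592 km

Required period T = 86164 / 14.9 = 5782.8 s.
From T = 2π√(a³/μ): a = (μ T²/4π²)^(1/3) = (398600 × 5782.8² / 4π²)^(1/3) = 6963 km.
Altitude h = a − R = 6963 − 6371 = 592 km.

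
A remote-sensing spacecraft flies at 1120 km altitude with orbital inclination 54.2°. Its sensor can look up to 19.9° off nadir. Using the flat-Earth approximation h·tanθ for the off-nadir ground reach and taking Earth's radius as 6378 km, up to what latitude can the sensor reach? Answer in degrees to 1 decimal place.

For a prograde orbit the ground track reaches latitude ±i = ±54.2°.
Sensor half-swath on the ground ≈ 1120·tan(19.9°) = 405 km = 3.64° of latitude.
Maximum observable latitude ≈ 54.2 + 3.64 = 57.8°.

57.8°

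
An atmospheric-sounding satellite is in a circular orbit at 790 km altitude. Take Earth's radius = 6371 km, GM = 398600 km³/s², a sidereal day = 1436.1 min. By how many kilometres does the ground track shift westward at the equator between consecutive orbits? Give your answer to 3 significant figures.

2800 km

Semi-major axis a = 6371 + 790 = 7161 km. Period T = 2π√(a³/μ) = 2π√(7161³/398600) = 6030.8 s = 100.51 min.
During one orbit Earth rotates (6030.8 / 86166) × 360° = 25.20°.
At the equator that is 25.20° × (2π·6371/360) km/° = 25.20 × 111.2 = 2802 km.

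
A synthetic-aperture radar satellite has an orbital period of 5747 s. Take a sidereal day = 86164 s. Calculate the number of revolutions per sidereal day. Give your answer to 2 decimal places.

14.99

Orbits per sidereal day = 86164 / 5747.0 = 14.993.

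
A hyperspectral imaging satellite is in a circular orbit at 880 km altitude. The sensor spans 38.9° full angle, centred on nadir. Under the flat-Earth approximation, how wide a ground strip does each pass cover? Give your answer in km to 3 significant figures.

Half-angle = 38.9°/2 = 19.45°.
Swath width ≈ 2h·tan(θ/2) = 2 × 880 × tan(19.45°) = 621.5 km.

622 km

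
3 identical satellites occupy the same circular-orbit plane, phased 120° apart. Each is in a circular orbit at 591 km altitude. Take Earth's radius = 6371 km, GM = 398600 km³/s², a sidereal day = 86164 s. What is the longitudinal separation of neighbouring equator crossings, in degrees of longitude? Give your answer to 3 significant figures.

Semi-major axis a = 6371 + 591 = 6962 km. Period T = 2π√(a³/μ) = 2π√(6962³/398600) = 5781.1 s = 96.35 min.
Single-satellite node shift = (5781.1/86164) × 360° = 24.15°.
With 3 satellites evenly phased, successive equator crossings are 24.15/3 = 8.051° apart.

8.05°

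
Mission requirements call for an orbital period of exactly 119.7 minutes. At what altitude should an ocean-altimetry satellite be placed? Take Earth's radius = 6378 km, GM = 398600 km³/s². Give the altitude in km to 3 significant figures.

1670 km

T = 119.7 min = 7182.0 s.
From T = 2π√(a³/μ): a = (μ T²/4π²)^(1/3) = (398600 × 7182.0² / 4π²)^(1/3) = 8046 km.
Altitude h = a − R = 8046 − 6378 = 1668 km.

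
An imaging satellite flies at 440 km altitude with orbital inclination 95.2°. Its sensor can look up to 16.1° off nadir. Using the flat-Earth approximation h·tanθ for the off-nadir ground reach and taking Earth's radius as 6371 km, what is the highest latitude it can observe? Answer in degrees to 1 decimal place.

Retrograde orbit: the ground track reaches ±(180° − i) = ±(180 − 95.2) = ±84.8°.
Sensor half-swath on the ground ≈ 440·tan(16.1°) = 127 km = 1.14° of latitude.
Maximum observable latitude ≈ 84.8 + 1.14 = 85.9°.

85.9°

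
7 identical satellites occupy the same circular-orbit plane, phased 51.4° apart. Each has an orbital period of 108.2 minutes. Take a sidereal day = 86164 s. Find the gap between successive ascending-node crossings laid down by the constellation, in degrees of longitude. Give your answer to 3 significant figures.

3.87°

T = 108.2 min = 6492.0 s.
Single-satellite node shift = (6492.0/86164) × 360° = 27.12°.
With 7 satellites evenly phased, successive equator crossings are 27.12/7 = 3.875° apart.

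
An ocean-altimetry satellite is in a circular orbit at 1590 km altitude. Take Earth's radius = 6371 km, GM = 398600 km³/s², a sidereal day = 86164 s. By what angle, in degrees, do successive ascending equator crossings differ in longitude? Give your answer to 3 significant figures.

29.5°

Semi-major axis a = 6371 + 1590 = 7961 km. Period T = 2π√(a³/μ) = 2π√(7961³/398600) = 7069.1 s = 117.82 min.
During one orbit Earth rotates (7069.1 / 86164) × 360° = 29.54°.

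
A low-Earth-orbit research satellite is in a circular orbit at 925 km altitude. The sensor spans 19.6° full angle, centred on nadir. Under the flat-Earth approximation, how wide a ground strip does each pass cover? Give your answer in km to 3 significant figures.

Half-angle = 19.6°/2 = 9.8°.
Swath width ≈ 2h·tan(θ/2) = 2 × 925 × tan(9.8°) = 319.6 km.

320 km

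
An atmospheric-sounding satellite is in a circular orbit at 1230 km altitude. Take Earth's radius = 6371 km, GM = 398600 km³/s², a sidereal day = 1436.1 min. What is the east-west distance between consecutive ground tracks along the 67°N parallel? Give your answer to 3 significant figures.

Semi-major axis a = 6371 + 1230 = 7601 km. Period T = 2π√(a³/μ) = 2π√(7601³/398600) = 6595.0 s = 109.92 min.
Node shift per orbit = (6595.0/86166) × 360° = 27.55°.
Equatorial spacing = 27.55 × 111.2 km/° = 3064 km.
At 67° latitude, spacing = 3064 × cos(67°) = 1197 km.

1200 km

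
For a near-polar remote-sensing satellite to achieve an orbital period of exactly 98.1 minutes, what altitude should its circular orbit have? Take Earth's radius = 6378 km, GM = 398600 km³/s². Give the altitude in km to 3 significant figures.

668 km

T = 98.1 min = 5886.0 s.
From T = 2π√(a³/μ): a = (μ T²/4π²)^(1/3) = (398600 × 5886.0² / 4π²)^(1/3) = 7046 km.
Altitude h = a − R = 7046 − 6378 = 668 km.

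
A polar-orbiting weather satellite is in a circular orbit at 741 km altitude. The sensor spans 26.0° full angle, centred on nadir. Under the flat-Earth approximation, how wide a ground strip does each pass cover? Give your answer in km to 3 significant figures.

Half-angle = 26.0°/2 = 13°.
Swath width ≈ 2h·tan(θ/2) = 2 × 741 × tan(13°) = 342.1 km.

342 km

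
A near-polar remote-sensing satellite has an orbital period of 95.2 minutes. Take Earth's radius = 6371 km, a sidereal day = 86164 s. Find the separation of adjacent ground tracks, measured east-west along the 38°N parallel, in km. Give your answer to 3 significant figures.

T = 95.2 min = 5712.0 s.
Node shift per orbit = (5712.0/86164) × 360° = 23.87°.
Equatorial spacing = 23.87 × 111.2 km/° = 2654 km.
At 38° latitude, spacing = 2654 × cos(38°) = 2091 km.

2090 km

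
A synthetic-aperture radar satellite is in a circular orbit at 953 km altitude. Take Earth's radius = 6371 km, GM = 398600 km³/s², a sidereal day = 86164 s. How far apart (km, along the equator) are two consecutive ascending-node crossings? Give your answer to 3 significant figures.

Semi-major axis a = 6371 + 953 = 7324 km. Period T = 2π√(a³/μ) = 2π√(7324³/398600) = 6237.8 s = 103.96 min.
During one orbit Earth rotates (6237.8 / 86164) × 360° = 26.06°.
At the equator that is 26.06° × (2π·6371/360) km/° = 26.06 × 111.2 = 2898 km.

2900 km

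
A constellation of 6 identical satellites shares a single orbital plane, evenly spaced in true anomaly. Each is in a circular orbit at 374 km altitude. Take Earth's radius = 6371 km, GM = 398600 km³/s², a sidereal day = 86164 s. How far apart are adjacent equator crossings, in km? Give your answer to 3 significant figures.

Semi-major axis a = 6371 + 374 = 6745 km. Period T = 2π√(a³/μ) = 2π√(6745³/398600) = 5513.0 s = 91.88 min.
Single-satellite node shift = (5513.0/86164) × 360° = 23.03°.
With 6 satellites evenly phased, successive equator crossings are 23.03/6 = 3.839° apart.
That is 3.839 × 111.2 = 427 km at the equator.

427 km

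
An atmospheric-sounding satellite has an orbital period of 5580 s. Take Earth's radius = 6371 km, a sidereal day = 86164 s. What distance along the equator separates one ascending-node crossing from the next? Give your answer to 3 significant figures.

During one orbit Earth rotates (5580.0 / 86164) × 360° = 23.31°.
At the equator that is 23.31° × (2π·6371/360) km/° = 23.31 × 111.2 = 2592 km.

2590 km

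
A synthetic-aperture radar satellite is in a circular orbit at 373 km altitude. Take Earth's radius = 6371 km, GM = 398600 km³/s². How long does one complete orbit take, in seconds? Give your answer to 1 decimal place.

5511.7 seconds

Semi-major axis a = 6371 + 373 = 6744 km. Period T = 2π√(a³/μ) = 2π√(6744³/398600) = 5511.7 s = 91.86 min.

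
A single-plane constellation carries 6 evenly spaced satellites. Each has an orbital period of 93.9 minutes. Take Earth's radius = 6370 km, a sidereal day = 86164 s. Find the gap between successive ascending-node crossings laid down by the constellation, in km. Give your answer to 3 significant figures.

436 km

T = 93.9 min = 5634.0 s.
Single-satellite node shift = (5634.0/86164) × 360° = 23.54°.
With 6 satellites evenly phased, successive equator crossings are 23.54/6 = 3.923° apart.
That is 3.923 × 111.2 = 436 km at the equator.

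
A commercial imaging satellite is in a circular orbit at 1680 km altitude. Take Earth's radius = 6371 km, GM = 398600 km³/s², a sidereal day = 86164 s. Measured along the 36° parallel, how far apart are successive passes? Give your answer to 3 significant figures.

Semi-major axis a = 6371 + 1680 = 8051 km. Period T = 2π√(a³/μ) = 2π√(8051³/398600) = 7189.3 s = 119.82 min.
Node shift per orbit = (7189.3/86164) × 360° = 30.04°.
Equatorial spacing = 30.04 × 111.2 km/° = 3340 km.
At 36° latitude, spacing = 3340 × cos(36°) = 2702 km.

2700 km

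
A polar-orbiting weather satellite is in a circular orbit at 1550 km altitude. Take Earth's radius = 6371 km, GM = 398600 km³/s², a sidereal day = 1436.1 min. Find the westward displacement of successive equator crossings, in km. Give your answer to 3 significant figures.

Semi-major axis a = 6371 + 1550 = 7921 km. Period T = 2π√(a³/μ) = 2π√(7921³/398600) = 7015.9 s = 116.93 min.
During one orbit Earth rotates (7015.9 / 86166) × 360° = 29.31°.
At the equator that is 29.31° × (2π·6371/360) km/° = 29.31 × 111.2 = 3259 km.

3260 km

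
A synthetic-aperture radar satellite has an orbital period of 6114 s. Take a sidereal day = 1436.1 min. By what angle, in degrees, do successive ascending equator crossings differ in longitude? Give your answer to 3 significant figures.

During one orbit Earth rotates (6114.0 / 86166) × 360° = 25.54°.

25.5°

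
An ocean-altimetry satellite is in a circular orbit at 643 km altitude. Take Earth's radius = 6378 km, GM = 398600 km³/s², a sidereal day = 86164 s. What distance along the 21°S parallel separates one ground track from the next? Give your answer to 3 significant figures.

Semi-major axis a = 6378 + 643 = 7021 km. Period T = 2π√(a³/μ) = 2π√(7021³/398600) = 5854.8 s = 97.58 min.
Node shift per orbit = (5854.8/86164) × 360° = 24.46°.
Equatorial spacing = 24.46 × 111.3 km/° = 2723 km.
At 21° latitude, spacing = 2723 × cos(21°) = 2542 km.

2540 km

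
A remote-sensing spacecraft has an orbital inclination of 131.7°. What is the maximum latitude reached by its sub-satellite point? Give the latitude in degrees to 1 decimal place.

Retrograde orbit: the ground track reaches ±(180° − i) = ±(180 − 131.7) = ±48.3°.

48.3°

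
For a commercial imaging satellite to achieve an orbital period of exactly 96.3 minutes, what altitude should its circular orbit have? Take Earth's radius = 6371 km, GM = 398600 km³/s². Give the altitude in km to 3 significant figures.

T = 96.3 min = 5778.0 s.
From T = 2π√(a³/μ): a = (μ T²/4π²)^(1/3) = (398600 × 5778.0² / 4π²)^(1/3) = 6959 km.
Altitude h = a − R = 6959 − 6371 = 588 km.

588 km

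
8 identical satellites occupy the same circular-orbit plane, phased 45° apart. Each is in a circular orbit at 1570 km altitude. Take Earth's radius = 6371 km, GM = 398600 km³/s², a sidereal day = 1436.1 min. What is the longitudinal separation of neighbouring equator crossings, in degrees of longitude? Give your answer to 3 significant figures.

Semi-major axis a = 6371 + 1570 = 7941 km. Period T = 2π√(a³/μ) = 2π√(7941³/398600) = 7042.5 s = 117.37 min.
Single-satellite node shift = (7042.5/86166) × 360° = 29.42°.
With 8 satellites evenly phased, successive equator crossings are 29.42/8 = 3.678° apart.

3.68°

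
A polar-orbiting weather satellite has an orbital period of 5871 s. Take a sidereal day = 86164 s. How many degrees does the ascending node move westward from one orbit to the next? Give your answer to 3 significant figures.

24.5°

During one orbit Earth rotates (5871.0 / 86164) × 360° = 24.53°.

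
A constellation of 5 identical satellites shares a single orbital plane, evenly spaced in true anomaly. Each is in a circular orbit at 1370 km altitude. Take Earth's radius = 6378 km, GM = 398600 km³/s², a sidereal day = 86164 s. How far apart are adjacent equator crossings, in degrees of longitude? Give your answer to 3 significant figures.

Semi-major axis a = 6378 + 1370 = 7748 km. Period T = 2π√(a³/μ) = 2π√(7748³/398600) = 6787.3 s = 113.12 min.
Single-satellite node shift = (6787.3/86164) × 360° = 28.36°.
With 5 satellites evenly phased, successive equator crossings are 28.36/5 = 5.672° apart.

5.67°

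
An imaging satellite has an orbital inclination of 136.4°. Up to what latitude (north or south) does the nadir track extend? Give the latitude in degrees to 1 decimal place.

Retrograde orbit: the ground track reaches ±(180° − i) = ±(180 − 136.4) = ±43.6°.

43.6°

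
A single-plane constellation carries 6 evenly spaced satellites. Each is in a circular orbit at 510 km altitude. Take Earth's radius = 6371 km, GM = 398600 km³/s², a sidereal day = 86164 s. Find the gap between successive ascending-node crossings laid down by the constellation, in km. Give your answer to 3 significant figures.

440 km

Semi-major axis a = 6371 + 510 = 6881 km. Period T = 2π√(a³/μ) = 2π√(6881³/398600) = 5680.5 s = 94.68 min.
Single-satellite node shift = (5680.5/86164) × 360° = 23.73°.
With 6 satellites evenly phased, successive equator crossings are 23.73/6 = 3.956° apart.
That is 3.956 × 111.2 = 440 km at the equator.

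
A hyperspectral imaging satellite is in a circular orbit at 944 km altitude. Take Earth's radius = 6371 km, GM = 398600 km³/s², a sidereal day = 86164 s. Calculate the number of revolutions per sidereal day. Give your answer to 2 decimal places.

Semi-major axis a = 6371 + 944 = 7315 km. Period T = 2π√(a³/μ) = 2π√(7315³/398600) = 6226.3 s = 103.77 min.
Orbits per sidereal day = 86164 / 6226.3 = 13.839.

13.84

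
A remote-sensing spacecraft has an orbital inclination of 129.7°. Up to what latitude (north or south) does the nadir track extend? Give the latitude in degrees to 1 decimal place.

Retrograde orbit: the ground track reaches ±(180° − i) = ±(180 − 129.7) = ±50.3°.

50.3°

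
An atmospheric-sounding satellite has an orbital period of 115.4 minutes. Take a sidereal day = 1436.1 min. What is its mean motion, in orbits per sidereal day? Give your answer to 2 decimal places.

12.44

T = 115.4 min = 6924.0 s.
Orbits per sidereal day = 86166 / 6924.0 = 12.445.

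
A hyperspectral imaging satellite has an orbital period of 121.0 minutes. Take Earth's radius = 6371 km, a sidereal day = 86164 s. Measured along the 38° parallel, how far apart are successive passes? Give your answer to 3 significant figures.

2660 km

T = 121.0 min = 7260.0 s.
Node shift per orbit = (7260.0/86164) × 360° = 30.33°.
Equatorial spacing = 30.33 × 111.2 km/° = 3373 km.
At 38° latitude, spacing = 3373 × cos(38°) = 2658 km.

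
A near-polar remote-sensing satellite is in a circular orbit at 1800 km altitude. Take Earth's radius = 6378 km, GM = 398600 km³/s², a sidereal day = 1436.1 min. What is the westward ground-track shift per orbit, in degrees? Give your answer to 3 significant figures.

30.8°

Semi-major axis a = 6378 + 1800 = 8178 km. Period T = 2π√(a³/μ) = 2π√(8178³/398600) = 7360.1 s = 122.67 min.
During one orbit Earth rotates (7360.1 / 86166) × 360° = 30.75°.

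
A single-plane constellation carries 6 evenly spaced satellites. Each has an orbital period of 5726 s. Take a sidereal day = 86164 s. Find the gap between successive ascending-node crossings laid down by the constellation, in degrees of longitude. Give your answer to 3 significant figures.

Single-satellite node shift = (5726.0/86164) × 360° = 23.92°.
With 6 satellites evenly phased, successive equator crossings are 23.92/6 = 3.987° apart.

3.99°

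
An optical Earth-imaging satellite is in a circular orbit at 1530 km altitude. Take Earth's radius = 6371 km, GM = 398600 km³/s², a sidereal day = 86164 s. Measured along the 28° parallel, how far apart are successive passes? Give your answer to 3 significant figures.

Semi-major axis a = 6371 + 1530 = 7901 km. Period T = 2π√(a³/μ) = 2π√(7901³/398600) = 6989.3 s = 116.49 min.
Node shift per orbit = (6989.3/86164) × 360° = 29.20°.
Equatorial spacing = 29.20 × 111.2 km/° = 3247 km.
At 28° latitude, spacing = 3247 × cos(28°) = 2867 km.

2870 km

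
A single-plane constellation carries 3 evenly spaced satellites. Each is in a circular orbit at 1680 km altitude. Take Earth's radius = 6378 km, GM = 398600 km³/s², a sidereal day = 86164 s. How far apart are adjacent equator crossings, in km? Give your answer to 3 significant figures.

1120 km

Semi-major axis a = 6378 + 1680 = 8058 km. Period T = 2π√(a³/μ) = 2π√(8058³/398600) = 7198.7 s = 119.98 min.
Single-satellite node shift = (7198.7/86164) × 360° = 30.08°.
With 3 satellites evenly phased, successive equator crossings are 30.08/3 = 10.026° apart.
That is 10.026 × 111.3 = 1116 km at the equator.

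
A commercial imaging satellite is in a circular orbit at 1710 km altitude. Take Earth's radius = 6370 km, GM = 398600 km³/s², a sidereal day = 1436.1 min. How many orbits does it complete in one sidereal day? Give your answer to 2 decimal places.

Semi-major axis a = 6370 + 1710 = 8080 km. Period T = 2π√(a³/μ) = 2π√(8080³/398600) = 7228.2 s = 120.47 min.
Orbits per sidereal day = 86166 / 7228.2 = 11.921.

11.92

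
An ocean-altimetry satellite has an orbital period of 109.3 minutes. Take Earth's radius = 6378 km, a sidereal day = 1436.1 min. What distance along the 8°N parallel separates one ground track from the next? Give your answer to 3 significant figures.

3020 km

T = 109.3 min = 6558.0 s.
Node shift per orbit = (6558.0/86166) × 360° = 27.40°.
Equatorial spacing = 27.40 × 111.3 km/° = 3050 km.
At 8° latitude, spacing = 3050 × cos(8°) = 3020 km.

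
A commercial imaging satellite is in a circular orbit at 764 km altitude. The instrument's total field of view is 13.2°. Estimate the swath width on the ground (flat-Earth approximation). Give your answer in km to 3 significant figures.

Half-angle = 13.2°/2 = 6.6°.
Swath width ≈ 2h·tan(θ/2) = 2 × 764 × tan(6.6°) = 176.8 km.

177 km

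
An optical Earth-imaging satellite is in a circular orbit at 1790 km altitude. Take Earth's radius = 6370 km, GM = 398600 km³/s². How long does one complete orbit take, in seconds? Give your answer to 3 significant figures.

Semi-major axis a = 6370 + 1790 = 8160 km. Period T = 2π√(a³/μ) = 2π√(8160³/398600) = 7335.8 s = 122.26 min.

7340 seconds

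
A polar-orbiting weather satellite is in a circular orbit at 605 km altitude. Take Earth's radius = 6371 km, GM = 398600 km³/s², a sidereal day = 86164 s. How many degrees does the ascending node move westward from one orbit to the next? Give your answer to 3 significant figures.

24.2°

Semi-major axis a = 6371 + 605 = 6976 km. Period T = 2π√(a³/μ) = 2π√(6976³/398600) = 5798.6 s = 96.64 min.
During one orbit Earth rotates (5798.6 / 86164) × 360° = 24.23°.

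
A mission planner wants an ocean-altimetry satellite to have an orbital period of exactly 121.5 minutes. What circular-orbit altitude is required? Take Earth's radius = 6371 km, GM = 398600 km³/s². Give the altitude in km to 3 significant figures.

T = 121.5 min = 7290.0 s.
From T = 2π√(a³/μ): a = (μ T²/4π²)^(1/3) = (398600 × 7290.0² / 4π²)^(1/3) = 8126 km.
Altitude h = a − R = 8126 − 6371 = 1755 km.

1760 km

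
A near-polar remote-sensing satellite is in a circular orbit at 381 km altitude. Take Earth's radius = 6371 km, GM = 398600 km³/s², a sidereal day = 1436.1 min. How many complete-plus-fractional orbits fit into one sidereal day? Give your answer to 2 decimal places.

Semi-major axis a = 6371 + 381 = 6752 km. Period T = 2π√(a³/μ) = 2π√(6752³/398600) = 5521.5 s = 92.03 min.
Orbits per sidereal day = 86166 / 5521.5 = 15.605.

15.61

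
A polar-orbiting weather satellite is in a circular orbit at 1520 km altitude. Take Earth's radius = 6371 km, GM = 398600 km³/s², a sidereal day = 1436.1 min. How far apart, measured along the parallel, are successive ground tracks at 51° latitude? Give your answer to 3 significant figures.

Semi-major axis a = 6371 + 1520 = 7891 km. Period T = 2π√(a³/μ) = 2π√(7891³/398600) = 6976.0 s = 116.27 min.
Node shift per orbit = (6976.0/86166) × 360° = 29.15°.
Equatorial spacing = 29.15 × 111.2 km/° = 3241 km.
At 51° latitude, spacing = 3241 × cos(51°) = 2040 km.

2040 km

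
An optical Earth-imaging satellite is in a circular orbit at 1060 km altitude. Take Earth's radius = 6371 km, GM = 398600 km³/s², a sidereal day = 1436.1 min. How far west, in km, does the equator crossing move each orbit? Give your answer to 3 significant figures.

2960 km

Semi-major axis a = 6371 + 1060 = 7431 km. Period T = 2π√(a³/μ) = 2π√(7431³/398600) = 6375.0 s = 106.25 min.
During one orbit Earth rotates (6375.0 / 86166) × 360° = 26.63°.
At the equator that is 26.63° × (2π·6371/360) km/° = 26.63 × 111.2 = 2962 km.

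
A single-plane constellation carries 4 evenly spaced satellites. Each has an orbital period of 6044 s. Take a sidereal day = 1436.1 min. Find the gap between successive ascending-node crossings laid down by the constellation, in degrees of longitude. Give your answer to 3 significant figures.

Single-satellite node shift = (6044.0/86166) × 360° = 25.25°.
With 4 satellites evenly phased, successive equator crossings are 25.25/4 = 6.313° apart.

6.31°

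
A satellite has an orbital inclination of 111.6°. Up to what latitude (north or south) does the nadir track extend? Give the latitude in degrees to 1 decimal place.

68.4°

Retrograde orbit: the ground track reaches ±(180° − i) = ±(180 − 111.6) = ±68.4°.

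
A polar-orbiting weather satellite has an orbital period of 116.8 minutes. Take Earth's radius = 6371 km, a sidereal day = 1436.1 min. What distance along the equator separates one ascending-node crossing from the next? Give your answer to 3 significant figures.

T = 116.8 min = 7008.0 s.
During one orbit Earth rotates (7008.0 / 86166) × 360° = 29.28°.
At the equator that is 29.28° × (2π·6371/360) km/° = 29.28 × 111.2 = 3256 km.

3260 km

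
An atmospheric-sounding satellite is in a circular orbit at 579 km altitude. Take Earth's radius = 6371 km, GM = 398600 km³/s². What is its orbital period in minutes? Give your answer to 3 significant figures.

96.1 min

Semi-major axis a = 6371 + 579 = 6950 km. Period T = 2π√(a³/μ) = 2π√(6950³/398600) = 5766.2 s = 96.10 min.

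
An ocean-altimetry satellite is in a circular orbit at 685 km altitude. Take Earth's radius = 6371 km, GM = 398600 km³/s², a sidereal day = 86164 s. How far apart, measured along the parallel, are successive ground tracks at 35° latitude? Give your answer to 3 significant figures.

Semi-major axis a = 6371 + 685 = 7056 km. Period T = 2π√(a³/μ) = 2π√(7056³/398600) = 5898.6 s = 98.31 min.
Node shift per orbit = (5898.6/86164) × 360° = 24.64°.
Equatorial spacing = 24.64 × 111.2 km/° = 2740 km.
At 35° latitude, spacing = 2740 × cos(35°) = 2245 km.

2240 km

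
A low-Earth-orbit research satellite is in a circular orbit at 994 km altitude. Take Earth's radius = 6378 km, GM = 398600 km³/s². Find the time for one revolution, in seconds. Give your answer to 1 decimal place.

Semi-major axis a = 6378 + 994 = 7372 km. Period T = 2π√(a³/μ) = 2π√(7372³/398600) = 6299.3 s = 104.99 min.

6299.3 seconds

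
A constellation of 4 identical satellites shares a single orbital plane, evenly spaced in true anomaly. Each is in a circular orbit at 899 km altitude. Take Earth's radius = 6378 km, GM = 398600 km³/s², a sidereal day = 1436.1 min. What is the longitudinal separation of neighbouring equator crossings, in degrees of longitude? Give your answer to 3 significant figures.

6.45°

Semi-major axis a = 6378 + 899 = 7277 km. Period T = 2π√(a³/μ) = 2π√(7277³/398600) = 6177.9 s = 102.96 min.
Single-satellite node shift = (6177.9/86166) × 360° = 25.81°.
With 4 satellites evenly phased, successive equator crossings are 25.81/4 = 6.453° apart.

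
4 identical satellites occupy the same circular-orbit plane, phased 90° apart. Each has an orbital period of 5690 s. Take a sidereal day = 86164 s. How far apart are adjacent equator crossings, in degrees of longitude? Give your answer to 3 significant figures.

5.94°

Single-satellite node shift = (5690.0/86164) × 360° = 23.77°.
With 4 satellites evenly phased, successive equator crossings are 23.77/4 = 5.943° apart.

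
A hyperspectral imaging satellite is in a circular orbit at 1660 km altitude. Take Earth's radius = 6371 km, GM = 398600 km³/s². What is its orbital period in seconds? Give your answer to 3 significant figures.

Semi-major axis a = 6371 + 1660 = 8031 km. Period T = 2π√(a³/μ) = 2π√(8031³/398600) = 7162.5 s = 119.38 min.

7160 seconds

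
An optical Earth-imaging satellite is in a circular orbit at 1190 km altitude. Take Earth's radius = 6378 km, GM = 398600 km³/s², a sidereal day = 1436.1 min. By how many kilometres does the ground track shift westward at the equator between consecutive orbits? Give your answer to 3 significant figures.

3050 km

Semi-major axis a = 6378 + 1190 = 7568 km. Period T = 2π√(a³/μ) = 2π√(7568³/398600) = 6552.1 s = 109.20 min.
During one orbit Earth rotates (6552.1 / 86166) × 360° = 27.37°.
At the equator that is 27.37° × (2π·6378/360) km/° = 27.37 × 111.3 = 3047 km.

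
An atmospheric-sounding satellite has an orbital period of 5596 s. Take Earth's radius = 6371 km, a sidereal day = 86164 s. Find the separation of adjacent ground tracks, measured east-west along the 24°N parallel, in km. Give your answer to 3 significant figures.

2380 km

Node shift per orbit = (5596.0/86164) × 360° = 23.38°.
Equatorial spacing = 23.38 × 111.2 km/° = 2600 km.
At 24° latitude, spacing = 2600 × cos(24°) = 2375 km.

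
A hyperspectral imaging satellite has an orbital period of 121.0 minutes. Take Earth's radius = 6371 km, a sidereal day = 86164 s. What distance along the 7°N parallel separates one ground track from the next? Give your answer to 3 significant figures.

3350 km

T = 121.0 min = 7260.0 s.
Node shift per orbit = (7260.0/86164) × 360° = 30.33°.
Equatorial spacing = 30.33 × 111.2 km/° = 3373 km.
At 7° latitude, spacing = 3373 × cos(7°) = 3348 km.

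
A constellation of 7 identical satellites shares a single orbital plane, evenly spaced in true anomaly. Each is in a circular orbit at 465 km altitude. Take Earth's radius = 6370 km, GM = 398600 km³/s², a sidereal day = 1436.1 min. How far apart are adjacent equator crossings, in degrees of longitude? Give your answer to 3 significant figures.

Semi-major axis a = 6370 + 465 = 6835 km. Period T = 2π√(a³/μ) = 2π√(6835³/398600) = 5623.7 s = 93.73 min.
Single-satellite node shift = (5623.7/86166) × 360° = 23.50°.
With 7 satellites evenly phased, successive equator crossings are 23.50/7 = 3.357° apart.

3.36°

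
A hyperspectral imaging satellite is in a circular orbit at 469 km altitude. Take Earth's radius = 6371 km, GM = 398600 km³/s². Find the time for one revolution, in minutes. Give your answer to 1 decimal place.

Semi-major axis a = 6371 + 469 = 6840 km. Period T = 2π√(a³/μ) = 2π√(6840³/398600) = 5629.8 s = 93.83 min.

93.8 min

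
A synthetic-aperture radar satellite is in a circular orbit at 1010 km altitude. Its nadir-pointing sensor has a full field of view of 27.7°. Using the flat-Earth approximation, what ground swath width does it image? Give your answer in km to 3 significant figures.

Half-angle = 27.7°/2 = 13.85°.
Swath width ≈ 2h·tan(θ/2) = 2 × 1010 × tan(13.85°) = 498.0 km.

498 km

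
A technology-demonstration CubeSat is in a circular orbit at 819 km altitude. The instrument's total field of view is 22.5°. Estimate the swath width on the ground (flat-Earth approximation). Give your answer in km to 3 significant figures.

Half-angle = 22.5°/2 = 11.25°.
Swath width ≈ 2h·tan(θ/2) = 2 × 819 × tan(11.25°) = 325.8 km.

326 km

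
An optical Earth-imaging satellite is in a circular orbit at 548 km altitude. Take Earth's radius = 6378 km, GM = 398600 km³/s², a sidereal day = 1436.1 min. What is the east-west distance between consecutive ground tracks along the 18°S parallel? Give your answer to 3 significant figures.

Semi-major axis a = 6378 + 548 = 6926 km. Period T = 2π√(a³/μ) = 2π√(6926³/398600) = 5736.3 s = 95.61 min.
Node shift per orbit = (5736.3/86166) × 360° = 23.97°.
Equatorial spacing = 23.97 × 111.3 km/° = 2668 km.
At 18° latitude, spacing = 2668 × cos(18°) = 2537 km.

2540 km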